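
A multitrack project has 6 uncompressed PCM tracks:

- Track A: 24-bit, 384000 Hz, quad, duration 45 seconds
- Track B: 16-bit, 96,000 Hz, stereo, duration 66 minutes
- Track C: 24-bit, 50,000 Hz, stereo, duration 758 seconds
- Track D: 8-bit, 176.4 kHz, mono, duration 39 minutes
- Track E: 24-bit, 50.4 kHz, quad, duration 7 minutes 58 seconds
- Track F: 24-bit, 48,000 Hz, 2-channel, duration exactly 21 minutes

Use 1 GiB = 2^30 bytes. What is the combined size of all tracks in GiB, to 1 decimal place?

2.8 GiB

Track A: 384,000 × 45 × 3 × 4 = 207,360,000 bytes.
Track B: 66 minutes = 3,960 s; 96,000 × 3,960 × 2 × 2 = 1,520,640,000 bytes.
Track C: 50,000 × 758 × 3 × 2 = 227,400,000 bytes.
Track D: 39 minutes = 2,340 s; 176,400 × 2,340 × 1 × 1 = 412,776,000 bytes.
Track E: 7 minutes 58 seconds = 478 s; 50,400 × 478 × 3 × 4 = 289,094,400 bytes.
Track F: exactly 21 minutes = 1,260 s; 48,000 × 1,260 × 3 × 2 = 362,880,000 bytes.
Total = 3,020,150,400 bytes = 2.8 GiB.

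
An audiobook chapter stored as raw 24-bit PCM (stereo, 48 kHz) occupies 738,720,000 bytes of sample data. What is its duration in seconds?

Byte rate = 48,000 × 3 × 2 = 288,000 bytes/s.
Duration = 738,720,000 / 288,000 = 2,565 s.

2,565 seconds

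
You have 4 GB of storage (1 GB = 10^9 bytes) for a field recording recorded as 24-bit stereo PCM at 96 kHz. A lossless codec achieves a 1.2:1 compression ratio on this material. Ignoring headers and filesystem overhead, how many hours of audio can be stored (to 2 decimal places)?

Uncompressed byte rate = 96,000 × 3 × 2 = 576,000 bytes/s.
After 1.2:1 compression, effective rate ≈ 480000 bytes/s.
Capacity = 4 × 1,000,000,000 = 4,000,000,000 bytes.
4,000,000,000 / effective rate ≈ 8333.33 s → 2.31 hours.

2.31 hours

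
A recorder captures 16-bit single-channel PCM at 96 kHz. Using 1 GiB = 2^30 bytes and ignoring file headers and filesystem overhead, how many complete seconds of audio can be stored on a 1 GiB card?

Uncompressed byte rate = 96,000 × 2 × 1 = 192,000 bytes/s.
Capacity = 1 × 1,073,741,824 = 1,073,741,824 bytes.
1,073,741,824 / 192,000 ≈ 5592.41 s → 5,592 seconds.

5,592 seconds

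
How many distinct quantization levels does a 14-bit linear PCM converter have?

2^14 = 16,384.

16,384 levels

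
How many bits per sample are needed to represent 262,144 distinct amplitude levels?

log2(262,144) = 18.

18 bits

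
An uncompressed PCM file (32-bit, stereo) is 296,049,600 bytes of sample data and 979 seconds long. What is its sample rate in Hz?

37,800 Hz

Bytes = sample_rate × seconds × bytes_per_sample × channels.
sample_rate = 296,049,600 / (979 × 4 × 2) = 296,049,600 / 7,832 = 37,800 Hz.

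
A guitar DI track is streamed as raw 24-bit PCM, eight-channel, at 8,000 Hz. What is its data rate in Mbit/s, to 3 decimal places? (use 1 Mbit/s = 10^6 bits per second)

1.536 Mbit/s

Bit rate = 8,000 × 24 × 8 = 1,536,000 bits/s.
= 1.536 Mbit/s.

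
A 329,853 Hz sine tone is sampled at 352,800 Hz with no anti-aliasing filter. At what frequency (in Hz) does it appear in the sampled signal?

Nyquist = 352,800/2 = 176,400 Hz; 329,853 Hz exceeds it.
Alias = |329,853 − 1×352,800| = |329,853 − 352,800| = 22,947 Hz.

22,947 Hz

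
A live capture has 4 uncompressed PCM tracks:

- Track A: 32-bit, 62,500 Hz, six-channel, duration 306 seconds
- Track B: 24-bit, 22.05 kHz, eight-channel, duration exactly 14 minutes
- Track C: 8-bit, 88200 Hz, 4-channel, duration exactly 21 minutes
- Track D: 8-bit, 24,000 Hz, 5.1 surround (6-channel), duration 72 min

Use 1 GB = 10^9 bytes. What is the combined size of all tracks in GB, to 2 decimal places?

Track A: 62,500 × 306 × 4 × 6 = 459,000,000 bytes.
Track B: exactly 14 minutes = 840 s; 22,050 × 840 × 3 × 8 = 444,528,000 bytes.
Track C: exactly 21 minutes = 1,260 s; 88,200 × 1,260 × 1 × 4 = 444,528,000 bytes.
Track D: 72 min = 4,320 s; 24,000 × 4,320 × 1 × 6 = 622,080,000 bytes.
Total = 1,970,136,000 bytes = 1.97 GB.

1.97 GB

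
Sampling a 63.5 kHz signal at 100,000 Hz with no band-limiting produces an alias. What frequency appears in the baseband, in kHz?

Nyquist = 100,000/2 = 50,000 Hz; 63,500 Hz exceeds it.
Alias = |63,500 − 1×100,000| = |63,500 − 100,000| = 36,500 Hz = 36.5 kHz.

36.5 kHz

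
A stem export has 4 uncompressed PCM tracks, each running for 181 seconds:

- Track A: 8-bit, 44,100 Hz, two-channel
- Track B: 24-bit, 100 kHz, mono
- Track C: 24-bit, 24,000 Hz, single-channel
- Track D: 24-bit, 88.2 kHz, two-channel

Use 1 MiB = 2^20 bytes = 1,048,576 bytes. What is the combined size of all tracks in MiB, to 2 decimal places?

170.79 MiB

Track A: 44,100 × 181 × 1 × 2 = 15,964,200 bytes.
Track B: 100,000 × 181 × 3 × 1 = 54,300,000 bytes.
Track C: 24,000 × 181 × 3 × 1 = 13,032,000 bytes.
Track D: 88,200 × 181 × 3 × 2 = 95,785,200 bytes.
Total = 179,081,400 bytes = 170.79 MiB.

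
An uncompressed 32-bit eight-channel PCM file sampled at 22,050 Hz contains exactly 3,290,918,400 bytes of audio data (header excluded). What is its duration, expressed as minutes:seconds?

77:44

Byte rate = 22,050 × 4 × 8 = 705,600 bytes/s.
Duration = 3,290,918,400 / 705,600 = 4,664 s.
4,664 s = 77:44.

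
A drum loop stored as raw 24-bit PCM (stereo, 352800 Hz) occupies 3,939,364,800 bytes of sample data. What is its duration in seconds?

1,861 seconds

Byte rate = 352,800 × 3 × 2 = 2,116,800 bytes/s.
Duration = 3,939,364,800 / 2,116,800 = 1,861 s.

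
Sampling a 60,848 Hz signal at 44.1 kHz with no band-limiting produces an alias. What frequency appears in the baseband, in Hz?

16,748 Hz

Nyquist = 44,100/2 = 22,050 Hz; 60,848 Hz exceeds it.
Alias = |60,848 − 1×44,100| = |60,848 − 44,100| = 16,748 Hz.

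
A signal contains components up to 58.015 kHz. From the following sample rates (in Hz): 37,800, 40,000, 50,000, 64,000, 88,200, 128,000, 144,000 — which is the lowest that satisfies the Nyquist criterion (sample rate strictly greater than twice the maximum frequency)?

Need sample rate > 2 × 58,015 = 116,030 Hz.
Lowest listed rate above 116,030 Hz is 128,000 Hz.

128,000 Hz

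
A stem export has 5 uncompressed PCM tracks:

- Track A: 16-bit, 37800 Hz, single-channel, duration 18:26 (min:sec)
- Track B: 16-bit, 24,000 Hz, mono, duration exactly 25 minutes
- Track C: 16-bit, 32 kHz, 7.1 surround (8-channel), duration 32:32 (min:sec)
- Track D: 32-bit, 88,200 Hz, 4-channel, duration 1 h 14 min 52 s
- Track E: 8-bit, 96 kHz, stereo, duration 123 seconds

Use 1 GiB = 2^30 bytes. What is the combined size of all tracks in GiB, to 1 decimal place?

Track A: 18:26 (min:sec) = 1,106 s; 37,800 × 1,106 × 2 × 1 = 83,613,600 bytes.
Track B: exactly 25 minutes = 1,500 s; 24,000 × 1,500 × 2 × 1 = 72,000,000 bytes.
Track C: 32:32 (min:sec) = 1,952 s; 32,000 × 1,952 × 2 × 8 = 999,424,000 bytes.
Track D: 1 h 14 min 52 s = 4,492 s; 88,200 × 4,492 × 4 × 4 = 6,339,110,400 bytes.
Track E: 96,000 × 123 × 1 × 2 = 23,616,000 bytes.
Total = 7,517,764,000 bytes = 7.0 GiB.

7.0 GiB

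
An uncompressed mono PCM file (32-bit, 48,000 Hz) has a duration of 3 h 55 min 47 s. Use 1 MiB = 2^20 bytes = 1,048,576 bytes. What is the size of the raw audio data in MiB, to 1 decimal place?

2590.4 MiB

Duration = 3 h 55 min 47 s = 14,147 s.
Bytes = 48,000 samples/s × 14,147 s × 4 bytes/sample × 1 ch = 2,716,224,000 bytes.
2,716,224,000 / 1,048,576 = 2590.4 MiB.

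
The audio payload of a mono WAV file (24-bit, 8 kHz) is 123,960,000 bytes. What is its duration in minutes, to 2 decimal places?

Byte rate = 8,000 × 3 × 1 = 24,000 bytes/s.
Duration = 123,960,000 / 24,000 = 5,165 s.
5,165 s / 60 = 86.08 minutes.

86.08 minutes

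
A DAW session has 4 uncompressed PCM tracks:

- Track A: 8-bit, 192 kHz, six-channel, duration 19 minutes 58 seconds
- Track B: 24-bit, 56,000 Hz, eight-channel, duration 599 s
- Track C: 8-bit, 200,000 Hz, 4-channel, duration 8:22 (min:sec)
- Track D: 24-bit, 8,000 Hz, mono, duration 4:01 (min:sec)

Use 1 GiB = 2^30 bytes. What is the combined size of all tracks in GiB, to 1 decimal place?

Track A: 19 minutes 58 seconds = 1,198 s; 192,000 × 1,198 × 1 × 6 = 1,380,096,000 bytes.
Track B: 56,000 × 599 × 3 × 8 = 805,056,000 bytes.
Track C: 8:22 (min:sec) = 502 s; 200,000 × 502 × 1 × 4 = 401,600,000 bytes.
Track D: 4:01 (min:sec) = 241 s; 8,000 × 241 × 3 × 1 = 5,784,000 bytes.
Total = 2,592,536,000 bytes = 2.4 GiB.

2.4 GiB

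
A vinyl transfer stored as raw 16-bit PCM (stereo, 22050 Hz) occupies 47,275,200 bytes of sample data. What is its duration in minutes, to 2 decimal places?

Byte rate = 22,050 × 2 × 2 = 88,200 bytes/s.
Duration = 47,275,200 / 88,200 = 536 s.
536 s / 60 = 8.93 minutes.

8.93 minutes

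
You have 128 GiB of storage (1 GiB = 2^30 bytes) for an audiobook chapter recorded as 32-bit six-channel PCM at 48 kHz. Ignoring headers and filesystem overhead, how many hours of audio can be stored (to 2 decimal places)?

33.14 hours

Uncompressed byte rate = 48,000 × 4 × 6 = 1,152,000 bytes/s.
Capacity = 128 × 1,073,741,824 = 137,438,953,472 bytes.
137,438,953,472 / 1,152,000 ≈ 119304.65 s → 33.14 hours.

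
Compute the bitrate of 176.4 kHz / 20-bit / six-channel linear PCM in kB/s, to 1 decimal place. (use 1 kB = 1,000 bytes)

Bit rate = 176,400 × 20 × 6 = 21,168,000 bits/s.
21,168,000 / 8 = 2,646,000 B/s = 2646.0 kB/s.

2646.0 kB/s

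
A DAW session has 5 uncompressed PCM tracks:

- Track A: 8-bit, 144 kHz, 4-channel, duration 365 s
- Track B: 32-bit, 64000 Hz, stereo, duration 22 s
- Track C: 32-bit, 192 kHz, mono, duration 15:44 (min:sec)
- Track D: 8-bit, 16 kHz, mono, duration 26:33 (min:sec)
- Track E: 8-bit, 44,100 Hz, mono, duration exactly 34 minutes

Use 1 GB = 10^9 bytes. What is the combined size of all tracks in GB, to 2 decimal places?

Track A: 144,000 × 365 × 1 × 4 = 210,240,000 bytes.
Track B: 64,000 × 22 × 4 × 2 = 11,264,000 bytes.
Track C: 15:44 (min:sec) = 944 s; 192,000 × 944 × 4 × 1 = 724,992,000 bytes.
Track D: 26:33 (min:sec) = 1,593 s; 16,000 × 1,593 × 1 × 1 = 25,488,000 bytes.
Track E: exactly 34 minutes = 2,040 s; 44,100 × 2,040 × 1 × 1 = 89,964,000 bytes.
Total = 1,061,948,000 bytes = 1.06 GB.

1.06 GB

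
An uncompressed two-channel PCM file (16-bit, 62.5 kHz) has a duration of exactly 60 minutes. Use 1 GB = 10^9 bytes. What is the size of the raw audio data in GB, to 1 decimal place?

0.9 GB

Duration = exactly 60 minutes = 3,600 s.
Bytes = 62,500 samples/s × 3,600 s × 2 bytes/sample × 2 ch = 900,000,000 bytes.
900,000,000 / 1,000,000,000 = 0.9 GB.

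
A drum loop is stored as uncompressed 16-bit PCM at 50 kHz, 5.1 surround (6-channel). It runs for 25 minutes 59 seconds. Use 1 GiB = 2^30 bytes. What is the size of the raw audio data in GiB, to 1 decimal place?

Duration = 25 minutes 59 seconds = 1,559 s.
Bytes = 50,000 samples/s × 1,559 s × 2 bytes/sample × 6 ch = 935,400,000 bytes.
935,400,000 / 1,073,741,824 = 0.9 GiB.

0.9 GiB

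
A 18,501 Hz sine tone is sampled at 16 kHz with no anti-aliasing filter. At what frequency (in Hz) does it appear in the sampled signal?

2,501 Hz

Nyquist = 16,000/2 = 8,000 Hz; 18,501 Hz exceeds it.
Alias = |18,501 − 1×16,000| = |18,501 − 16,000| = 2,501 Hz.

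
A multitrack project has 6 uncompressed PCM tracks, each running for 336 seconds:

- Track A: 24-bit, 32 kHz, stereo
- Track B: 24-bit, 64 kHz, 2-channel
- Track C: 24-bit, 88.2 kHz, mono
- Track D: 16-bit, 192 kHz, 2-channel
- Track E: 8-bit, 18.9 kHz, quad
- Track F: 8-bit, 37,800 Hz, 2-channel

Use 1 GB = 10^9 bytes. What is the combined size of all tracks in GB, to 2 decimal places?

0.59 GB

Track A: 32,000 × 336 × 3 × 2 = 64,512,000 bytes.
Track B: 64,000 × 336 × 3 × 2 = 129,024,000 bytes.
Track C: 88,200 × 336 × 3 × 1 = 88,905,600 bytes.
Track D: 192,000 × 336 × 2 × 2 = 258,048,000 bytes.
Track E: 18,900 × 336 × 1 × 4 = 25,401,600 bytes.
Track F: 37,800 × 336 × 1 × 2 = 25,401,600 bytes.
Total = 591,292,800 bytes = 0.59 GB.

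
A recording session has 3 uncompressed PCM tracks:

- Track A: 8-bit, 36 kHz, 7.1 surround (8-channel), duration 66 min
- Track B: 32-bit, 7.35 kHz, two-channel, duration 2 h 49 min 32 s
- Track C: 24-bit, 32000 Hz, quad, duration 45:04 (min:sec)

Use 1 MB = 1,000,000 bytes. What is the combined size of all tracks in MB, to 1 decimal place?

2776.9 MB

Track A: 66 min = 3,960 s; 36,000 × 3,960 × 1 × 8 = 1,140,480,000 bytes.
Track B: 2 h 49 min 32 s = 10,172 s; 7,350 × 10,172 × 4 × 2 = 598,113,600 bytes.
Track C: 45:04 (min:sec) = 2,704 s; 32,000 × 2,704 × 3 × 4 = 1,038,336,000 bytes.
Total = 2,776,929,600 bytes = 2776.9 MB.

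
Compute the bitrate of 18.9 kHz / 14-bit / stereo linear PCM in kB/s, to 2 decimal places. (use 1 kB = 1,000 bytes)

Bit rate = 18,900 × 14 × 2 = 529,200 bits/s.
529,200 / 8 = 66,150 B/s = 66.15 kB/s.

66.15 kB/s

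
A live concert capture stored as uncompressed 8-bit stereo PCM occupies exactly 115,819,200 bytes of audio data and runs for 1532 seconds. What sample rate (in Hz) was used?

Bytes = sample_rate × seconds × bytes_per_sample × channels.
sample_rate = 115,819,200 / (1,532 × 1 × 2) = 115,819,200 / 3,064 = 37,800 Hz.

37,800 Hz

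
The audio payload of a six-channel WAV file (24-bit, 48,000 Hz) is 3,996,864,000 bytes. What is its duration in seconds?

Byte rate = 48,000 × 3 × 6 = 864,000 bytes/s.
Duration = 3,996,864,000 / 864,000 = 4,626 s.

4,626 seconds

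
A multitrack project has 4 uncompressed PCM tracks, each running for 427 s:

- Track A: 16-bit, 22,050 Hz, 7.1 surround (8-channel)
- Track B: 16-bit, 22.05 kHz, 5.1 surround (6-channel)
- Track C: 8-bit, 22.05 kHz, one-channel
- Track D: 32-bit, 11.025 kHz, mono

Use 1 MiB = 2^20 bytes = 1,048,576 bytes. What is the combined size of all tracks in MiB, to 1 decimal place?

Track A: 22,050 × 427 × 2 × 8 = 150,645,600 bytes.
Track B: 22,050 × 427 × 2 × 6 = 112,984,200 bytes.
Track C: 22,050 × 427 × 1 × 1 = 9,415,350 bytes.
Track D: 11,025 × 427 × 4 × 1 = 18,830,700 bytes.
Total = 291,875,850 bytes = 278.4 MiB.

278.4 MiB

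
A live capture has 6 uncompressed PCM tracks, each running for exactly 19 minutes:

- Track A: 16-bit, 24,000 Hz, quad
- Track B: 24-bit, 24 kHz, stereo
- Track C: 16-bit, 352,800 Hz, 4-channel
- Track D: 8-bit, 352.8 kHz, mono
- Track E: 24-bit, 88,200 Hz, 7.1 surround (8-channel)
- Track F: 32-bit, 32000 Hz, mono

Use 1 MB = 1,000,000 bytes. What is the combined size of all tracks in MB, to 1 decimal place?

6561.8 MB

exactly 19 minutes = 1,140 s.
Track A: 24,000 × 1,140 × 2 × 4 = 218,880,000 bytes.
Track B: 24,000 × 1,140 × 3 × 2 = 164,160,000 bytes.
Track C: 352,800 × 1,140 × 2 × 4 = 3,217,536,000 bytes.
Track D: 352,800 × 1,140 × 1 × 1 = 402,192,000 bytes.
Track E: 88,200 × 1,140 × 3 × 8 = 2,413,152,000 bytes.
Track F: 32,000 × 1,140 × 4 × 1 = 145,920,000 bytes.
Total = 6,561,840,000 bytes = 6561.8 MB.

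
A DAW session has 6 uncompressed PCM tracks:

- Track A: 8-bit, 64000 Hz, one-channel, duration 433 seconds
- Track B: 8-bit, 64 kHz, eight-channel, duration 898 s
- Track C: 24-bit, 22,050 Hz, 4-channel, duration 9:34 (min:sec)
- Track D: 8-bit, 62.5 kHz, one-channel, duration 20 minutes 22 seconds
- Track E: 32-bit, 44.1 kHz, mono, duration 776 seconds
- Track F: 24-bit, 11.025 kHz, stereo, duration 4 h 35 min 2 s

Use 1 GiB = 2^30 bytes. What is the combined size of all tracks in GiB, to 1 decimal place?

Track A: 64,000 × 433 × 1 × 1 = 27,712,000 bytes.
Track B: 64,000 × 898 × 1 × 8 = 459,776,000 bytes.
Track C: 9:34 (min:sec) = 574 s; 22,050 × 574 × 3 × 4 = 151,880,400 bytes.
Track D: 20 minutes 22 seconds = 1,222 s; 62,500 × 1,222 × 1 × 1 = 76,375,000 bytes.
Track E: 44,100 × 776 × 4 × 1 = 136,886,400 bytes.
Track F: 4 h 35 min 2 s = 16,502 s; 11,025 × 16,502 × 3 × 2 = 1,091,607,300 bytes.
Total = 1,944,237,100 bytes = 1.8 GiB.

1.8 GiB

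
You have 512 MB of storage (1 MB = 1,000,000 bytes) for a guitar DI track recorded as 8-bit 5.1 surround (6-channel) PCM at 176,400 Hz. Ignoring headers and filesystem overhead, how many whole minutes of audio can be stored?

Uncompressed byte rate = 176,400 × 1 × 6 = 1,058,400 bytes/s.
Capacity = 512 × 1,000,000 = 512,000,000 bytes.
512,000,000 / 1,058,400 ≈ 483.75 s → 8 minutes.

8 minutes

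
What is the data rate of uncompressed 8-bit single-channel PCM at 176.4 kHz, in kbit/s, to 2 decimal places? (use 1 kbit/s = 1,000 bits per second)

Bit rate = 176,400 × 8 × 1 = 1,411,200 bits/s.
= 1411.20 kbit/s.

1411.20 kbit/s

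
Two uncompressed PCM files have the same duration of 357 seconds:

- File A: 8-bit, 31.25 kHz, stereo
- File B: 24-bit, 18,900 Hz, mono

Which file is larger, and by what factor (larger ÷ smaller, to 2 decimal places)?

File A: 31,250 × 1 × 2 = 62,500 bytes/s.
File B: 18,900 × 3 × 1 = 56,700 bytes/s.
File A is larger; ratio = 22,312,500 / 20,241,900 = 1.10.

File A, by a factor of 1.10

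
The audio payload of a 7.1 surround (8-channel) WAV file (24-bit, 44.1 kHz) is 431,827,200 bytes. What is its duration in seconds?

408 seconds

Byte rate = 44,100 × 3 × 8 = 1,058,400 bytes/s.
Duration = 431,827,200 / 1,058,400 = 408 s.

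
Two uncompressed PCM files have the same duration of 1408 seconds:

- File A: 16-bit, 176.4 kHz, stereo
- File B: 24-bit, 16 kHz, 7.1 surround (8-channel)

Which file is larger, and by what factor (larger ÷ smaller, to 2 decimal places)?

File A: 176,400 × 2 × 2 = 705,600 bytes/s.
File B: 16,000 × 3 × 8 = 384,000 bytes/s.
File A is larger; ratio = 993,484,800 / 540,672,000 = 1.84.

File A, by a factor of 1.84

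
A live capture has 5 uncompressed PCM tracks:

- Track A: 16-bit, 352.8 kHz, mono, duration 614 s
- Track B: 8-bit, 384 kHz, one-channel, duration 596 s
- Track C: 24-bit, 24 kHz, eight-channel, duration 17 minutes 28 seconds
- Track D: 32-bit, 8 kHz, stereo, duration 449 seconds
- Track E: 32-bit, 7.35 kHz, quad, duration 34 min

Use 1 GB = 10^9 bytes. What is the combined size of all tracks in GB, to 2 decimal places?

1.53 GB

Track A: 352,800 × 614 × 2 × 1 = 433,238,400 bytes.
Track B: 384,000 × 596 × 1 × 1 = 228,864,000 bytes.
Track C: 17 minutes 28 seconds = 1,048 s; 24,000 × 1,048 × 3 × 8 = 603,648,000 bytes.
Track D: 8,000 × 449 × 4 × 2 = 28,736,000 bytes.
Track E: 34 min = 2,040 s; 7,350 × 2,040 × 4 × 4 = 239,904,000 bytes.
Total = 1,534,390,400 bytes = 1.53 GB.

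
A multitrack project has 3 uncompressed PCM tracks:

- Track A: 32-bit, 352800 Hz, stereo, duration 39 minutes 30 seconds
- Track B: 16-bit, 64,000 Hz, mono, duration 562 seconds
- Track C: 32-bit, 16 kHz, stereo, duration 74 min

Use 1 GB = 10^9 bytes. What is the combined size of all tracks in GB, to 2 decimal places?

7.33 GB

Track A: 39 minutes 30 seconds = 2,370 s; 352,800 × 2,370 × 4 × 2 = 6,689,088,000 bytes.
Track B: 64,000 × 562 × 2 × 1 = 71,936,000 bytes.
Track C: 74 min = 4,440 s; 16,000 × 4,440 × 4 × 2 = 568,320,000 bytes.
Total = 7,329,344,000 bytes = 7.33 GB.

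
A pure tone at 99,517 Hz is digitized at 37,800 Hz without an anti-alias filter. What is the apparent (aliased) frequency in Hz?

13,883 Hz

Nyquist = 37,800/2 = 18,900 Hz; 99,517 Hz exceeds it.
Alias = |99,517 − 3×37,800| = |99,517 − 113,400| = 13,883 Hz.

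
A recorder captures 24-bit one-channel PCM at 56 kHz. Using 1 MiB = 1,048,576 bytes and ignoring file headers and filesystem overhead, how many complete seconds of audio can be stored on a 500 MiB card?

3,120 seconds

Uncompressed byte rate = 56,000 × 3 × 1 = 168,000 bytes/s.
Capacity = 500 × 1,048,576 = 524,288,000 bytes.
524,288,000 / 168,000 ≈ 3120.76 s → 3,120 seconds.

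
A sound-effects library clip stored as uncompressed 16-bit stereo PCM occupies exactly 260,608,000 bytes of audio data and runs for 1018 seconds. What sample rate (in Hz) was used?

Bytes = sample_rate × seconds × bytes_per_sample × channels.
sample_rate = 260,608,000 / (1,018 × 2 × 2) = 260,608,000 / 4,072 = 64,000 Hz.

64,000 Hz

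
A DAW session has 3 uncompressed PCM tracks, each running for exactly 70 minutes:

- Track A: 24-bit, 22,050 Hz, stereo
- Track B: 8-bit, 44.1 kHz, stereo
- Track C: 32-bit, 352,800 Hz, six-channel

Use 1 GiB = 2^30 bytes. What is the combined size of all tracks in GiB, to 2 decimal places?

exactly 70 minutes = 4,200 s.
Track A: 22,050 × 4,200 × 3 × 2 = 555,660,000 bytes.
Track B: 44,100 × 4,200 × 1 × 2 = 370,440,000 bytes.
Track C: 352,800 × 4,200 × 4 × 6 = 35,562,240,000 bytes.
Total = 36,488,340,000 bytes = 33.98 GiB.

33.98 GiB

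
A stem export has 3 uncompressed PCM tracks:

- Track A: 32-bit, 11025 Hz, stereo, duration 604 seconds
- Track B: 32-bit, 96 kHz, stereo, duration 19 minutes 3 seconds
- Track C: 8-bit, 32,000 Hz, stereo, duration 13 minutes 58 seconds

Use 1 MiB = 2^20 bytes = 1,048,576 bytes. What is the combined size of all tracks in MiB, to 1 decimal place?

939.1 MiB

Track A: 11,025 × 604 × 4 × 2 = 53,272,800 bytes.
Track B: 19 minutes 3 seconds = 1,143 s; 96,000 × 1,143 × 4 × 2 = 877,824,000 bytes.
Track C: 13 minutes 58 seconds = 838 s; 32,000 × 838 × 1 × 2 = 53,632,000 bytes.
Total = 984,728,800 bytes = 939.1 MiB.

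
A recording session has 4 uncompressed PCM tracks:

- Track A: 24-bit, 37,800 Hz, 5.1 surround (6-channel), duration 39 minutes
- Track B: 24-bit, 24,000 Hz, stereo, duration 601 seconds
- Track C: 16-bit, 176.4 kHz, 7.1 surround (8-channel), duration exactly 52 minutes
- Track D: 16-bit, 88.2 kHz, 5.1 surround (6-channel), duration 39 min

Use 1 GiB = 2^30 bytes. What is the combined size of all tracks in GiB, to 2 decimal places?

12.07 GiB

Track A: 39 minutes = 2,340 s; 37,800 × 2,340 × 3 × 6 = 1,592,136,000 bytes.
Track B: 24,000 × 601 × 3 × 2 = 86,544,000 bytes.
Track C: exactly 52 minutes = 3,120 s; 176,400 × 3,120 × 2 × 8 = 8,805,888,000 bytes.
Track D: 39 min = 2,340 s; 88,200 × 2,340 × 2 × 6 = 2,476,656,000 bytes.
Total = 12,961,224,000 bytes = 12.07 GiB.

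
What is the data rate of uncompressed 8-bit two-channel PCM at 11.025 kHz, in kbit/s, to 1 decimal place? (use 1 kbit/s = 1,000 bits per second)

Bit rate = 11,025 × 8 × 2 = 176,400 bits/s.
= 176.4 kbit/s.

176.4 kbit/s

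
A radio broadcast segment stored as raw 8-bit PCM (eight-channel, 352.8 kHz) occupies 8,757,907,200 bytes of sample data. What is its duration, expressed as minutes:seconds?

51:43

Byte rate = 352,800 × 1 × 8 = 2,822,400 bytes/s.
Duration = 8,757,907,200 / 2,822,400 = 3,103 s.
3,103 s = 51:43.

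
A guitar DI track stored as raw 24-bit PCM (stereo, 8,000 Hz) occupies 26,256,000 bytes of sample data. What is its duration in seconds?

Byte rate = 8,000 × 3 × 2 = 48,000 bytes/s.
Duration = 26,256,000 / 48,000 = 547 s.

547 seconds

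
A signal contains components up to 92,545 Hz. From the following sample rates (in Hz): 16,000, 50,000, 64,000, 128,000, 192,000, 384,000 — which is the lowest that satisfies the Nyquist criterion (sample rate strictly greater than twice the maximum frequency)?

Need sample rate > 2 × 92,545 = 185,090 Hz.
Lowest listed rate above 185,090 Hz is 192,000 Hz.

192,000 Hz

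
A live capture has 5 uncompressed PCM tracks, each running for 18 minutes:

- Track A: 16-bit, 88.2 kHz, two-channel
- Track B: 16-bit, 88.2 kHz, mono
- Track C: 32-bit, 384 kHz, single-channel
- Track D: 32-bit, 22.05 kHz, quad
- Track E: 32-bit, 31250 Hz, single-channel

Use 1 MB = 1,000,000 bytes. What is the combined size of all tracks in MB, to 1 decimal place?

18 minutes = 1,080 s.
Track A: 88,200 × 1,080 × 2 × 2 = 381,024,000 bytes.
Track B: 88,200 × 1,080 × 2 × 1 = 190,512,000 bytes.
Track C: 384,000 × 1,080 × 4 × 1 = 1,658,880,000 bytes.
Track D: 22,050 × 1,080 × 4 × 4 = 381,024,000 bytes.
Track E: 31,250 × 1,080 × 4 × 1 = 135,000,000 bytes.
Total = 2,746,440,000 bytes = 2746.4 MB.

2746.4 MB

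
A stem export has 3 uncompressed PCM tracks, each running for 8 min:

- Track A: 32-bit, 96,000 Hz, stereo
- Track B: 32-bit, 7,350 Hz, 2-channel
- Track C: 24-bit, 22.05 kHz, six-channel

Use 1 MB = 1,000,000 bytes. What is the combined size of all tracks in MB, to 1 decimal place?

587.4 MB

8 min = 480 s.
Track A: 96,000 × 480 × 4 × 2 = 368,640,000 bytes.
Track B: 7,350 × 480 × 4 × 2 = 28,224,000 bytes.
Track C: 22,050 × 480 × 3 × 6 = 190,512,000 bytes.
Total = 587,376,000 bytes = 587.4 MB.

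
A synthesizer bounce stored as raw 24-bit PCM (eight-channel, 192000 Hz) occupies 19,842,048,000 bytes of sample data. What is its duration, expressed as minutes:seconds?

71:46

Byte rate = 192,000 × 3 × 8 = 4,608,000 bytes/s.
Duration = 19,842,048,000 / 4,608,000 = 4,306 s.
4,306 s = 71:46.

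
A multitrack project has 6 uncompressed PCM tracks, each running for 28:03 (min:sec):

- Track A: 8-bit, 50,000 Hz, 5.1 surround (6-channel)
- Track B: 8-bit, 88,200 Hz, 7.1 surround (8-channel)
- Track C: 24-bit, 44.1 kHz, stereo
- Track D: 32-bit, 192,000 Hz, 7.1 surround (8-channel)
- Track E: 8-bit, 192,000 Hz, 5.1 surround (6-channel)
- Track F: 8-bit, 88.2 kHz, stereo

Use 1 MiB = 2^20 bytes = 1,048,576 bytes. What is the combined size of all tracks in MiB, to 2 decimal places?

14032.17 MiB

28:03 (min:sec) = 1,683 s.
Track A: 50,000 × 1,683 × 1 × 6 = 504,900,000 bytes.
Track B: 88,200 × 1,683 × 1 × 8 = 1,187,524,800 bytes.
Track C: 44,100 × 1,683 × 3 × 2 = 445,321,800 bytes.
Track D: 192,000 × 1,683 × 4 × 8 = 10,340,352,000 bytes.
Track E: 192,000 × 1,683 × 1 × 6 = 1,938,816,000 bytes.
Track F: 88,200 × 1,683 × 1 × 2 = 296,881,200 bytes.
Total = 14,713,795,800 bytes = 14032.17 MiB.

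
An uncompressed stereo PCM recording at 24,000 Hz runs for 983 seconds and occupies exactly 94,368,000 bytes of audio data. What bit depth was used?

Bytes per sample = 94,368,000 / (24,000 × 983 × 2) = 94,368,000 / 47,184,000 = 2.
Bit depth = 2 × 8 = 16 bits.

16 bits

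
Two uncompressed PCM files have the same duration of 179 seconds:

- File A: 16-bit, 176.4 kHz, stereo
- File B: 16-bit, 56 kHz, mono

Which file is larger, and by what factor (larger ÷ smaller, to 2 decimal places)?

File A: 176,400 × 2 × 2 = 705,600 bytes/s.
File B: 56,000 × 2 × 1 = 112,000 bytes/s.
File A is larger; ratio = 126,302,400 / 20,048,000 = 6.30.

File A, by a factor of 6.30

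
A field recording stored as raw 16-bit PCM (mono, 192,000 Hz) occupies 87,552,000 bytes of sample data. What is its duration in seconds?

Byte rate = 192,000 × 2 × 1 = 384,000 bytes/s.
Duration = 87,552,000 / 384,000 = 228 s.

228 seconds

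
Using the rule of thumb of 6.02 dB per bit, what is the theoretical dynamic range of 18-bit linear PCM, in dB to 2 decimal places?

18 × 6.02 = 108.36 dB.

108.36 dB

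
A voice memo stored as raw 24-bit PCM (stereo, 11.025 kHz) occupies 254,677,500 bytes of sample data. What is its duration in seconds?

Byte rate = 11,025 × 3 × 2 = 66,150 bytes/s.
Duration = 254,677,500 / 66,150 = 3,850 s.

3,850 seconds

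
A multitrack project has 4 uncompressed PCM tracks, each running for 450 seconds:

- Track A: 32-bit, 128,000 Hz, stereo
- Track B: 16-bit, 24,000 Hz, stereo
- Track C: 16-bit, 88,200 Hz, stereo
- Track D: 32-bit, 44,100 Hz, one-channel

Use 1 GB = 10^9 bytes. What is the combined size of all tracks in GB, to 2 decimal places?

Track A: 128,000 × 450 × 4 × 2 = 460,800,000 bytes.
Track B: 24,000 × 450 × 2 × 2 = 43,200,000 bytes.
Track C: 88,200 × 450 × 2 × 2 = 158,760,000 bytes.
Track D: 44,100 × 450 × 4 × 1 = 79,380,000 bytes.
Total = 742,140,000 bytes = 0.74 GB.

0.74 GB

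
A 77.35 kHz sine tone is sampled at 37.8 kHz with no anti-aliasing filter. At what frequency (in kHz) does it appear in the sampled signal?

1.75 kHz

Nyquist = 37,800/2 = 18,900 Hz; 77,350 Hz exceeds it.
Alias = |77,350 − 2×37,800| = |77,350 − 75,600| = 1,750 Hz = 1.75 kHz.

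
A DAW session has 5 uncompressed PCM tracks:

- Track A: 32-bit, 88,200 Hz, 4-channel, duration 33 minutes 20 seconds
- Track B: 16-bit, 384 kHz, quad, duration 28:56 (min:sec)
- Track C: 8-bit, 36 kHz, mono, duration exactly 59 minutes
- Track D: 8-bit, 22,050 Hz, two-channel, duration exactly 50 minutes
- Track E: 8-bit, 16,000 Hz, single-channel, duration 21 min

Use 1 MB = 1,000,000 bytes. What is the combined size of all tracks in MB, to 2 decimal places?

8435.29 MB

Track A: 33 minutes 20 seconds = 2,000 s; 88,200 × 2,000 × 4 × 4 = 2,822,400,000 bytes.
Track B: 28:56 (min:sec) = 1,736 s; 384,000 × 1,736 × 2 × 4 = 5,332,992,000 bytes.
Track C: exactly 59 minutes = 3,540 s; 36,000 × 3,540 × 1 × 1 = 127,440,000 bytes.
Track D: exactly 50 minutes = 3,000 s; 22,050 × 3,000 × 1 × 2 = 132,300,000 bytes.
Track E: 21 min = 1,260 s; 16,000 × 1,260 × 1 × 1 = 20,160,000 bytes.
Total = 8,435,292,000 bytes = 8435.29 MB.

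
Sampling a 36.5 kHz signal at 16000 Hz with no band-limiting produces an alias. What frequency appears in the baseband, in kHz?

4.5 kHz

Nyquist = 16,000/2 = 8,000 Hz; 36,500 Hz exceeds it.
Alias = |36,500 − 2×16,000| = |36,500 − 32,000| = 4,500 Hz = 4.5 kHz.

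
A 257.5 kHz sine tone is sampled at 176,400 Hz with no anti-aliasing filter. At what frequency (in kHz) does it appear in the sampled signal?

81.1 kHz

Nyquist = 176,400/2 = 88,200 Hz; 257,500 Hz exceeds it.
Alias = |257,500 − 1×176,400| = |257,500 − 176,400| = 81,100 Hz = 81.1 kHz.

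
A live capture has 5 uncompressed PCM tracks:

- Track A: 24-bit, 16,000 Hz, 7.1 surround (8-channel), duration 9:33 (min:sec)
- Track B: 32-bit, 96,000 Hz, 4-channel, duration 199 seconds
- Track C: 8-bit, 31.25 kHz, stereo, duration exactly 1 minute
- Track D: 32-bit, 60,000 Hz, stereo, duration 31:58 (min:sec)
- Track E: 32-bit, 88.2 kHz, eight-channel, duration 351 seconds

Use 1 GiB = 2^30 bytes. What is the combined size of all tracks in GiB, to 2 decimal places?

2.27 GiB

Track A: 9:33 (min:sec) = 573 s; 16,000 × 573 × 3 × 8 = 220,032,000 bytes.
Track B: 96,000 × 199 × 4 × 4 = 305,664,000 bytes.
Track C: exactly 1 minute = 60 s; 31,250 × 60 × 1 × 2 = 3,750,000 bytes.
Track D: 31:58 (min:sec) = 1,918 s; 60,000 × 1,918 × 4 × 2 = 920,640,000 bytes.
Track E: 88,200 × 351 × 4 × 8 = 990,662,400 bytes.
Total = 2,440,748,400 bytes = 2.27 GiB.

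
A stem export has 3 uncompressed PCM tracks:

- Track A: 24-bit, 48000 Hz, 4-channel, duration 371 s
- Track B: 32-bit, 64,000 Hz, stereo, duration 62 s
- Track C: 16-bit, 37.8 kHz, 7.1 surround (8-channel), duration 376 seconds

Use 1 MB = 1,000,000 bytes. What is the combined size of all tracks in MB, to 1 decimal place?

Track A: 48,000 × 371 × 3 × 4 = 213,696,000 bytes.
Track B: 64,000 × 62 × 4 × 2 = 31,744,000 bytes.
Track C: 37,800 × 376 × 2 × 8 = 227,404,800 bytes.
Total = 472,844,800 bytes = 472.8 MB.

472.8 MB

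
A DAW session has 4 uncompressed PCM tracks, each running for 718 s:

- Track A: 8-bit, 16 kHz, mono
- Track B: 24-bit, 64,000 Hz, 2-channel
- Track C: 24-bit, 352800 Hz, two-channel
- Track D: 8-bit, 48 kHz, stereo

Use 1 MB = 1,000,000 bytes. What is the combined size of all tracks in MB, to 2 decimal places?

1875.99 MB

Track A: 16,000 × 718 × 1 × 1 = 11,488,000 bytes.
Track B: 64,000 × 718 × 3 × 2 = 275,712,000 bytes.
Track C: 352,800 × 718 × 3 × 2 = 1,519,862,400 bytes.
Track D: 48,000 × 718 × 1 × 2 = 68,928,000 bytes.
Total = 1,875,990,400 bytes = 1875.99 MB.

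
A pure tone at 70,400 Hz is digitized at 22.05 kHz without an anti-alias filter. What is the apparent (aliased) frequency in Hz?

Nyquist = 22,050/2 = 11,025 Hz; 70,400 Hz exceeds it.
Alias = |70,400 − 3×22,050| = |70,400 − 66,150| = 4,250 Hz.

4,250 Hz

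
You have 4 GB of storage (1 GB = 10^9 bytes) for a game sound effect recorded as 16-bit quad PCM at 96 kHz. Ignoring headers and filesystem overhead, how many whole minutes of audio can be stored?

Uncompressed byte rate = 96,000 × 2 × 4 = 768,000 bytes/s.
Capacity = 4 × 1,000,000,000 = 4,000,000,000 bytes.
4,000,000,000 / 768,000 ≈ 5208.33 s → 86 minutes.

86 minutes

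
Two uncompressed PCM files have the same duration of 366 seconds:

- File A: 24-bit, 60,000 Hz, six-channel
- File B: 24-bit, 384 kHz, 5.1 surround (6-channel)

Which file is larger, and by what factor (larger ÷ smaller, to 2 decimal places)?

File B, by a factor of 6.40

File A: 60,000 × 3 × 6 = 1,080,000 bytes/s.
File B: 384,000 × 3 × 6 = 6,912,000 bytes/s.
File B is larger; ratio = 2,529,792,000 / 395,280,000 = 6.40.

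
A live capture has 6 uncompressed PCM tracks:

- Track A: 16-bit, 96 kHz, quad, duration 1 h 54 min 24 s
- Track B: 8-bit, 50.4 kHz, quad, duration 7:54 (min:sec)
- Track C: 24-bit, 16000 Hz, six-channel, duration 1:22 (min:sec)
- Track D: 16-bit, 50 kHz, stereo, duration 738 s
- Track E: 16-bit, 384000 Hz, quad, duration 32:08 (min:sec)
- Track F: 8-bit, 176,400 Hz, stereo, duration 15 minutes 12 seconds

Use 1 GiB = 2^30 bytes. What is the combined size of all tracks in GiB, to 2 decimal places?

Track A: 1 h 54 min 24 s = 6,864 s; 96,000 × 6,864 × 2 × 4 = 5,271,552,000 bytes.
Track B: 7:54 (min:sec) = 474 s; 50,400 × 474 × 1 × 4 = 95,558,400 bytes.
Track C: 1:22 (min:sec) = 82 s; 16,000 × 82 × 3 × 6 = 23,616,000 bytes.
Track D: 50,000 × 738 × 2 × 2 = 147,600,000 bytes.
Track E: 32:08 (min:sec) = 1,928 s; 384,000 × 1,928 × 2 × 4 = 5,922,816,000 bytes.
Track F: 15 minutes 12 seconds = 912 s; 176,400 × 912 × 1 × 2 = 321,753,600 bytes.
Total = 11,782,896,000 bytes = 10.97 GiB.

10.97 GiB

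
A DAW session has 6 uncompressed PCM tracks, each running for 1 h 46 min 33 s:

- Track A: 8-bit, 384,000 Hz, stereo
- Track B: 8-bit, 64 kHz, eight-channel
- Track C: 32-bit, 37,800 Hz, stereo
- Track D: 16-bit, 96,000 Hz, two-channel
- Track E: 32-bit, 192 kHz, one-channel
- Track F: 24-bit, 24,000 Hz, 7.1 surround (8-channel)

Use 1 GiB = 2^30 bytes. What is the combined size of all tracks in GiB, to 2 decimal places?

19.71 GiB

1 h 46 min 33 s = 6,393 s.
Track A: 384,000 × 6,393 × 1 × 2 = 4,909,824,000 bytes.
Track B: 64,000 × 6,393 × 1 × 8 = 3,273,216,000 bytes.
Track C: 37,800 × 6,393 × 4 × 2 = 1,933,243,200 bytes.
Track D: 96,000 × 6,393 × 2 × 2 = 2,454,912,000 bytes.
Track E: 192,000 × 6,393 × 4 × 1 = 4,909,824,000 bytes.
Track F: 24,000 × 6,393 × 3 × 8 = 3,682,368,000 bytes.
Total = 21,163,387,200 bytes = 19.71 GiB.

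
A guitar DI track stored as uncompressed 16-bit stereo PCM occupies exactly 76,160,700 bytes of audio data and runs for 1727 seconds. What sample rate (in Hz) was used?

11,025 Hz

Bytes = sample_rate × seconds × bytes_per_sample × channels.
sample_rate = 76,160,700 / (1,727 × 2 × 2) = 76,160,700 / 6,908 = 11,025 Hz.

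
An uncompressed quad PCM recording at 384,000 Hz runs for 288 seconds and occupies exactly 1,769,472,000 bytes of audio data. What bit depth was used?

32 bits

Bytes per sample = 1,769,472,000 / (384,000 × 288 × 4) = 1,769,472,000 / 442,368,000 = 4.
Bit depth = 4 × 8 = 32 bits.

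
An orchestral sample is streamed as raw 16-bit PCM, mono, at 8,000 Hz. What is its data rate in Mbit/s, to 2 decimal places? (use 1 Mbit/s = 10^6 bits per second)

Bit rate = 8,000 × 16 × 1 = 128,000 bits/s.
= 0.13 Mbit/s.

0.13 Mbit/s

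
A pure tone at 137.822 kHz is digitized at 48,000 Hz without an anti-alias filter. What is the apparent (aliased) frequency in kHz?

Nyquist = 48,000/2 = 24,000 Hz; 137,822 Hz exceeds it.
Alias = |137,822 − 3×48,000| = |137,822 − 144,000| = 6,178 Hz = 6.178 kHz.

6.178 kHz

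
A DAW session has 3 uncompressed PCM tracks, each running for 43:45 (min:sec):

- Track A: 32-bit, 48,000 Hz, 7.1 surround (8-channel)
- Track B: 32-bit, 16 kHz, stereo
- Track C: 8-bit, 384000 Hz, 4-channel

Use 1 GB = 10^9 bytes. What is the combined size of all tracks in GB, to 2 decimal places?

43:45 (min:sec) = 2,625 s.
Track A: 48,000 × 2,625 × 4 × 8 = 4,032,000,000 bytes.
Track B: 16,000 × 2,625 × 4 × 2 = 336,000,000 bytes.
Track C: 384,000 × 2,625 × 1 × 4 = 4,032,000,000 bytes.
Total = 8,400,000,000 bytes = 8.40 GB.

8.40 GB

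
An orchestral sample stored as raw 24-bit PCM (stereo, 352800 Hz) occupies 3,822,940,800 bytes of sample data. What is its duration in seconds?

1,806 seconds

Byte rate = 352,800 × 3 × 2 = 2,116,800 bytes/s.
Duration = 3,822,940,800 / 2,116,800 = 1,806 s.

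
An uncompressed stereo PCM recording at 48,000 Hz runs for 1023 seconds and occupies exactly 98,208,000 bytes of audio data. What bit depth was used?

8 bits

Bytes per sample = 98,208,000 / (48,000 × 1,023 × 2) = 98,208,000 / 98,208,000 = 1.
Bit depth = 1 × 8 = 8 bits.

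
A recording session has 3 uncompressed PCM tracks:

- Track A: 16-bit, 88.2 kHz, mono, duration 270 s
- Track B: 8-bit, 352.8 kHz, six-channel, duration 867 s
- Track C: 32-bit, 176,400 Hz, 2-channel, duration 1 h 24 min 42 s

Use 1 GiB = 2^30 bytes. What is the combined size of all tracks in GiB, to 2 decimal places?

8.43 GiB

Track A: 88,200 × 270 × 2 × 1 = 47,628,000 bytes.
Track B: 352,800 × 867 × 1 × 6 = 1,835,265,600 bytes.
Track C: 1 h 24 min 42 s = 5,082 s; 176,400 × 5,082 × 4 × 2 = 7,171,718,400 bytes.
Total = 9,054,612,000 bytes = 8.43 GiB.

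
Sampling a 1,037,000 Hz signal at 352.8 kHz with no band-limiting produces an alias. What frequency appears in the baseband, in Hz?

Nyquist = 352,800/2 = 176,400 Hz; 1,037,000 Hz exceeds it.
Alias = |1,037,000 − 3×352,800| = |1,037,000 − 1,058,400| = 21,400 Hz.

21,400 Hz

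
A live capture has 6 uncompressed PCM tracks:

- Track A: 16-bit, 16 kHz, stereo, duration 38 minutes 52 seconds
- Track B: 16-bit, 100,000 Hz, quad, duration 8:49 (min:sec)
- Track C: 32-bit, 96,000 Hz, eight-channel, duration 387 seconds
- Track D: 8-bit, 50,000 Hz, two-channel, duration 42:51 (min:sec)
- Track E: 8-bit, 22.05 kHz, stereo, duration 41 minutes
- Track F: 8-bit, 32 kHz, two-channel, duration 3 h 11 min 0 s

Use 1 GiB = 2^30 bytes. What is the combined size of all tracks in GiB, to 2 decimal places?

2.66 GiB

Track A: 38 minutes 52 seconds = 2,332 s; 16,000 × 2,332 × 2 × 2 = 149,248,000 bytes.
Track B: 8:49 (min:sec) = 529 s; 100,000 × 529 × 2 × 4 = 423,200,000 bytes.
Track C: 96,000 × 387 × 4 × 8 = 1,188,864,000 bytes.
Track D: 42:51 (min:sec) = 2,571 s; 50,000 × 2,571 × 1 × 2 = 257,100,000 bytes.
Track E: 41 minutes = 2,460 s; 22,050 × 2,460 × 1 × 2 = 108,486,000 bytes.
Track F: 3 h 11 min 0 s = 11,460 s; 32,000 × 11,460 × 1 × 2 = 733,440,000 bytes.
Total = 2,860,338,000 bytes = 2.66 GiB.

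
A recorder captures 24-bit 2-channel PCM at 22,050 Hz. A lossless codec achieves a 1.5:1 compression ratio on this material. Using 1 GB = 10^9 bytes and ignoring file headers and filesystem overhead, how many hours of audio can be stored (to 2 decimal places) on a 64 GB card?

201.56 hours

Uncompressed byte rate = 22,050 × 3 × 2 = 132,300 bytes/s.
After 1.5:1 compression, effective rate ≈ 88200 bytes/s.
Capacity = 64 × 1,000,000,000 = 64,000,000,000 bytes.
64,000,000,000 / effective rate ≈ 725623.58 s → 201.56 hours.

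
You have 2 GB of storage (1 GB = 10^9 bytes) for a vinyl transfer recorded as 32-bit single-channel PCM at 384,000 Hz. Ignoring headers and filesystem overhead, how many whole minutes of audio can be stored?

21 minutes

Uncompressed byte rate = 384,000 × 4 × 1 = 1,536,000 bytes/s.
Capacity = 2 × 1,000,000,000 = 2,000,000,000 bytes.
2,000,000,000 / 1,536,000 ≈ 1302.08 s → 21 minutes.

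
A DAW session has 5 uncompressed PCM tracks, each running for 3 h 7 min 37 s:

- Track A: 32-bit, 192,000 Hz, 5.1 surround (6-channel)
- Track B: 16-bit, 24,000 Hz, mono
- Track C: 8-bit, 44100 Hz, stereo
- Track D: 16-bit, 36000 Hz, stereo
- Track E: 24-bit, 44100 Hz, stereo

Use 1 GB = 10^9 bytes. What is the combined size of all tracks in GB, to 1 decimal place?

58.0 GB

3 h 7 min 37 s = 11,257 s.
Track A: 192,000 × 11,257 × 4 × 6 = 51,872,256,000 bytes.
Track B: 24,000 × 11,257 × 2 × 1 = 540,336,000 bytes.
Track C: 44,100 × 11,257 × 1 × 2 = 992,867,400 bytes.
Track D: 36,000 × 11,257 × 2 × 2 = 1,621,008,000 bytes.
Track E: 44,100 × 11,257 × 3 × 2 = 2,978,602,200 bytes.
Total = 58,005,069,600 bytes = 58.0 GB.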